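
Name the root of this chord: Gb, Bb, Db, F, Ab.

Gb

The distinct letter names are Gb, Bb, Db, F, Ab. Arranged as a stack of thirds they read Gb–Bb–Db–F–Ab, so Gb is the root (a Gb major ninth chord).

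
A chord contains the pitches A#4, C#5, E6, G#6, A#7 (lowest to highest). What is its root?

A#

Reordering A#, C#, E, G# into stacked thirds gives A#–C#–E–G#; the bottom of that stack, A#, is the root.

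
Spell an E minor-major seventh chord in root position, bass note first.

Spelling E minor-major seventh: E–G–B–D#. In root position the root is bass, giving E, G, B, D# from the bottom.

E, G, B, D#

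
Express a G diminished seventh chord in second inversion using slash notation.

Gdim7/Db

Second inversion of G diminished seventh has the fifth (Db) in the bass. As a slash chord: Gdim7/Db.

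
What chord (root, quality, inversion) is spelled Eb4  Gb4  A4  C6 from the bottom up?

A diminished seventh, second inversion

The pitch classes Eb, Gb, A, C arrange in thirds as A–C–Eb–Gb: an A diminished seventh chord.
The lowest note is Eb, the fifth of the chord, so this is second inversion (figured bass 4/3).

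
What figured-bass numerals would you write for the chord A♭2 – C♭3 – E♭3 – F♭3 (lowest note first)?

The notes Ab, Cb, Eb, Fb stack in thirds as Fb–Ab–Cb–Eb — an Fb major seventh chord. The bass Ab is the third, so this is first inversion: figured 6/5.

6/5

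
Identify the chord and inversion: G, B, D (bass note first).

Reducing to letter names: G, B, D. These stack in thirds as G–B–D — a G major triad.
G is the root of G major; root in the bass means root position (figured bass 5/3).

G major, root position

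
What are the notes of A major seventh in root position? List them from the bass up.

A, C#, E, G#

A major seventh is A–C#–E–G#. Root position puts the root (A) in the bass, with the remaining tones above: A, C#, E, G#.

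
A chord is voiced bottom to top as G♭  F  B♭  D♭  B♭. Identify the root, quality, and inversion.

Gb major seventh, root position

The distinct note names are Gb, F, Bb, Db. Stacked in thirds they read Gb–Bb–Db–F, which is a major seventh chord on Gb.
Gb is the root of Gb major seventh; root in the bass means root position (figured bass 7).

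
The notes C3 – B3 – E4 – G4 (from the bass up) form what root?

C

C, B, E, G are the tones of a C major seventh chord (C–E–G–B), making C the root.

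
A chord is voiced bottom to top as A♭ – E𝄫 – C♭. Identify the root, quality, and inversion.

The pitch classes Ab, Ebb, Cb arrange in thirds as Ab–Cb–Ebb: an Ab diminished triad.
With the root (Ab) in the bass, the chord is in root position (figured bass 5/3).

Ab diminished, root position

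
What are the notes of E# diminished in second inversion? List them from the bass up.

B, E#, G#

E# diminished is E#–G#–B. Second inversion puts the fifth (B) in the bass, with the remaining tones above: B, E#, G#.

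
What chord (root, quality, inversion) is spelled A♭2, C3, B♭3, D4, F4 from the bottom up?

Bb dominant ninth, third inversion

The distinct note names are Ab, C, Bb, D, F. Stacked in thirds they read Bb–D–F–Ab–C, which is a dominant ninth chord on Bb.
Ab is the seventh of Bb dominant ninth; seventh in the bass means third inversion.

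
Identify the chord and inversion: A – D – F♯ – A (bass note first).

The distinct note names are A, D, F#. Stacked in thirds they read D–F#–A, which is a major triad on D.
The lowest note is A, the fifth of the chord, so this is second inversion (figured bass 6/4).

D major, second inversion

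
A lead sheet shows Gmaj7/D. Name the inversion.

second inversion

Gmaj7/D means G major seventh with D in the bass. D is the fifth of G major seventh (G–B–D–F#), so this is second inversion.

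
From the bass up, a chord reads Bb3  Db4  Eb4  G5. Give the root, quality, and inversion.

The distinct note names are Bb, Db, Eb, G. Stacked in thirds they read Eb–G–Bb–Db, which is a dominant seventh chord on Eb.
With the fifth (Bb) in the bass, the chord is in second inversion (figured bass 4/3).

Eb dominant seventh, second inversion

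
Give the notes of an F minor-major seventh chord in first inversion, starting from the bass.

Ab, C, E, F

F minor-major seventh is F–Ab–C–E. First inversion puts the third (Ab) in the bass, with the remaining tones above: Ab, C, E, F.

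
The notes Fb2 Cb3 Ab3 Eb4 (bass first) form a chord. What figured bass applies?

The notes Fb, Cb, Ab, Eb stack in thirds as Fb–Ab–Cb–Eb — an Fb major seventh chord. The bass Fb is the root, so this is root position: figured 7.

7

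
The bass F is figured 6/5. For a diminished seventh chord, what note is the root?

The figures 6/5 mean the third of the chord is in the bass. If F is the third of a diminished seventh chord, the root is D (chord tones D–F–Ab–Cb).

D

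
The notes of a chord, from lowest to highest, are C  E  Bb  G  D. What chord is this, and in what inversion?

C dominant ninth, root position

Reducing to letter names: C, E, Bb, G, D. These stack in thirds as C–E–G–Bb–D — a C dominant ninth chord.
With the root (C) in the bass, the chord is in root position.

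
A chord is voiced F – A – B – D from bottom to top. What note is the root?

B

Reordering F, A, B, D into stacked thirds gives B–D–F–A; the bottom of that stack, B, is the root.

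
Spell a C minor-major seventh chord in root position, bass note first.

C, Eb, G, B

Spelling C minor-major seventh: C–Eb–G–B. In root position the root is bass, giving C, Eb, G, B from the bottom.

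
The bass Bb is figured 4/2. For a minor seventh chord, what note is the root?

C

The figures 4/2 mean the seventh of the chord is in the bass. If Bb is the seventh of a minor seventh chord, the root is C (chord tones C–Eb–G–Bb).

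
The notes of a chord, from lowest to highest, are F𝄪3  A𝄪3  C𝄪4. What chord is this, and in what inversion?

F## major, root position

The pitch classes F##, A##, C## arrange in thirds as F##–A##–C##: an F## major triad.
F## is the root of F## major; root in the bass means root position (figured bass 5/3).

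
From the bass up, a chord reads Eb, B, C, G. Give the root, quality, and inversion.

The distinct note names are Eb, B, C, G. Stacked in thirds they read C–Eb–G–B, which is a minor-major seventh chord on C.
Eb is the third of C minor-major seventh; third in the bass means first inversion (figured bass 6/5).

C minor-major seventh, first inversion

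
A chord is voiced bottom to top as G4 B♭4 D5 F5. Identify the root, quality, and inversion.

The distinct note names are G, Bb, D, F. Stacked in thirds they read G–Bb–D–F, which is a minor seventh chord on G.
The lowest note is G, the root of the chord, so this is root position (figured bass 7).

G minor seventh, root position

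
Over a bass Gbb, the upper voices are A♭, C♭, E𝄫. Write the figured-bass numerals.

4/2

The notes Gbb, Ab, Cb, Ebb stack in thirds as Ab–Cb–Ebb–Gbb — an Ab diminished seventh chord. The bass Gbb is the seventh, so this is third inversion: figured 4/2.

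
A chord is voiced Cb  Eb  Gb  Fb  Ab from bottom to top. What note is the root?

The distinct letter names are Cb, Eb, Gb, Fb, Ab. Arranged as a stack of thirds they read Fb–Ab–Cb–Eb–Gb, so Fb is the root (an Fb major ninth chord).

Fb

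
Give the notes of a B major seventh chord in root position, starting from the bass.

B, D#, F#, A#

The chord tones are B–D#–F#–A#. With the root (B) lowest for root position: B, D#, F#, A#.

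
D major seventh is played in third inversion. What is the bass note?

C#

D major seventh is D–F#–A–C#. Third inversion places the seventh in the bass: C#.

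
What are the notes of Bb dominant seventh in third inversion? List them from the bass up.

Spelling Bb dominant seventh: Bb–D–F–Ab. In third inversion the seventh is bass, giving Ab, Bb, D, F from the bottom.

Ab, Bb, D, F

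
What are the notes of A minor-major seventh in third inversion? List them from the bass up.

G#, A, C, E

Spelling A minor-major seventh: A–C–E–G#. In third inversion the seventh is bass, giving G#, A, C, E from the bottom.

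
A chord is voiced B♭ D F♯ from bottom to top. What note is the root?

Bb

Reordering Bb, D, F# into stacked thirds gives Bb–D–F#; the bottom of that stack, Bb, is the root.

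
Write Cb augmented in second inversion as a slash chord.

Second inversion of Cb augmented has the fifth (G) in the bass. As a slash chord: Cbaug/G.

Cbaug/G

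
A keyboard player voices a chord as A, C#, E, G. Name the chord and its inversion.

A dominant seventh, root position

Reducing to letter names: A, C#, E, G. These stack in thirds as A–C#–E–G — an A dominant seventh chord.
A is the root of A dominant seventh; root in the bass means root position (figured bass 7).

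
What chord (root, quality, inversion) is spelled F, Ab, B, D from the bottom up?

The distinct note names are F, Ab, B, D. Stacked in thirds they read B–D–F–Ab, which is a diminished seventh chord on B.
F is the fifth of B diminished seventh; fifth in the bass means second inversion (figured bass 4/3).

B diminished seventh, second inversion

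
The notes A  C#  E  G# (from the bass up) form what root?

A

The distinct letter names are A, C#, E, G#. Arranged as a stack of thirds they read A–C#–E–G#, so A is the root (an A major seventh chord).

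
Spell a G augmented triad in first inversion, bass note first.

G augmented is G–B–D#. First inversion puts the third (B) in the bass, with the remaining tones above: B, D#, G.

B, D#, G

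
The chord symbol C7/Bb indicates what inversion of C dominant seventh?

third inversion

C7/Bb means C dominant seventh with Bb in the bass. Bb is the seventh of C dominant seventh (C–E–G–Bb), so this is third inversion.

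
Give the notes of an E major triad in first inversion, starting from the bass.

The chord tones are E–G#–B. With the third (G#) lowest for first inversion: G#, B, E.

G#, B, E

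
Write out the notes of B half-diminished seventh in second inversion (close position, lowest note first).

F, A, B, D

The chord tones are B–D–F–A. With the fifth (F) lowest for second inversion: F, A, B, D.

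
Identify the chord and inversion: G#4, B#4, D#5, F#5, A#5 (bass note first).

The distinct note names are G#, B#, D#, F#, A#. Stacked in thirds they read G#–B#–D#–F#–A#, which is a dominant ninth chord on G#.
G# is the root of G# dominant ninth; root in the bass means root position.

G# dominant ninth, root position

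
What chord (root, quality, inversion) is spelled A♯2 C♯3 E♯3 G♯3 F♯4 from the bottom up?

F# major ninth, first inversion

Reducing to letter names: A#, C#, E#, G#, F#. These stack in thirds as F#–A#–C#–E#–G# — an F# major ninth chord.
A# is the third of F# major ninth; third in the bass means first inversion.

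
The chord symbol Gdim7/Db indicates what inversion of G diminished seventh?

second inversion

Gdim7/Db means G diminished seventh with Db in the bass. Db is the fifth of G diminished seventh (G–Bb–Db–Fb), so this is second inversion.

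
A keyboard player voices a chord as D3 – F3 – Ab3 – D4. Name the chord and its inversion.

D diminished, root position

The pitch classes D, F, Ab arrange in thirds as D–F–Ab: a D diminished triad.
D is the root of D diminished; root in the bass means root position (figured bass 5/3).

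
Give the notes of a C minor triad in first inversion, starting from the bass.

Eb, G, C

C minor is C–Eb–G. First inversion puts the third (Eb) in the bass, with the remaining tones above: Eb, G, C.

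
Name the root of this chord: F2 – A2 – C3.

F

F, A, C are the tones of an F major triad (F–A–C), making F the root.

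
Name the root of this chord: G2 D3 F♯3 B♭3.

Reordering G, D, F#, Bb into stacked thirds gives G–Bb–D–F#; the bottom of that stack, G, is the root.

G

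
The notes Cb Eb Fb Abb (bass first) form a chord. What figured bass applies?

4/3

The notes Cb, Eb, Fb, Abb stack in thirds as Fb–Abb–Cb–Eb — an Fb minor-major seventh chord. The bass Cb is the fifth, so this is second inversion: figured 4/3.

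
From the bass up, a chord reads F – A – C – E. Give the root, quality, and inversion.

F major seventh, root position

The distinct note names are F, A, C, E. Stacked in thirds they read F–A–C–E, which is a major seventh chord on F.
The lowest note is F, the root of the chord, so this is root position (figured bass 7).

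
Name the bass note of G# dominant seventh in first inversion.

B#

G# dominant seventh is G#–B#–D#–F#. First inversion places the third in the bass: B#.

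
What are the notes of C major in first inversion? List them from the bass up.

The chord tones are C–E–G. With the third (E) lowest for first inversion: E, G, C.

E, G, C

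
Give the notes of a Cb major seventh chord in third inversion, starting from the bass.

Bb, Cb, Eb, Gb

The chord tones are Cb–Eb–Gb–Bb. With the seventh (Bb) lowest for third inversion: Bb, Cb, Eb, Gb.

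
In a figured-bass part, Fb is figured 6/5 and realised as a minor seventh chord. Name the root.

Db

The figures 6/5 mean the third of the chord is in the bass. If Fb is the third of a minor seventh chord, the root is Db (chord tones Db–Fb–Ab–Cb).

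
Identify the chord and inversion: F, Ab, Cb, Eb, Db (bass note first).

Db dominant ninth, first inversion

Reducing to letter names: F, Ab, Cb, Eb, Db. These stack in thirds as Db–F–Ab–Cb–Eb — a Db dominant ninth chord.
The lowest note is F, the third of the chord, so this is first inversion.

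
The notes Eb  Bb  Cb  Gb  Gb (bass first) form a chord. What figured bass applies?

The notes Eb, Bb, Cb, Gb stack in thirds as Cb–Eb–Gb–Bb — a Cb major seventh chord. The bass Eb is the third, so this is first inversion: figured 6/5.

6/5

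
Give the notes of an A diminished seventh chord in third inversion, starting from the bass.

A diminished seventh is A–C–Eb–Gb. Third inversion puts the seventh (Gb) in the bass, with the remaining tones above: Gb, A, C, Eb.

Gb, A, C, Eb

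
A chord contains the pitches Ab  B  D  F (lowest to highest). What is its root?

B

The distinct letter names are Ab, B, D, F. Arranged as a stack of thirds they read B–D–F–Ab, so B is the root (a B diminished seventh chord).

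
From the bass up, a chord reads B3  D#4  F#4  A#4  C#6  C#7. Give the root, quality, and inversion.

The distinct note names are B, D#, F#, A#, C#. Stacked in thirds they read B–D#–F#–A#–C#, which is a major ninth chord on B.
The lowest note is B, the root of the chord, so this is root position.

B major ninth, root position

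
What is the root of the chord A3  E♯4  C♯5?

A

A, E#, C# are the tones of an A augmented triad (A–C#–E#), making A the root.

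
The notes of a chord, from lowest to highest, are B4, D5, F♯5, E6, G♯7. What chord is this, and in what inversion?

E dominant ninth, second inversion

Reducing to letter names: B, D, F#, E, G#. These stack in thirds as E–G#–B–D–F# — an E dominant ninth chord.
With the fifth (B) in the bass, the chord is in second inversion.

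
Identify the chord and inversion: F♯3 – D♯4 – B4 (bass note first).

The pitch classes F#, D#, B arrange in thirds as B–D#–F#: a B major triad.
With the fifth (F#) in the bass, the chord is in second inversion (figured bass 6/4).

B major, second inversion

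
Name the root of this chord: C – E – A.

A

Reordering C, E, A into stacked thirds gives A–C–E; the bottom of that stack, A, is the root.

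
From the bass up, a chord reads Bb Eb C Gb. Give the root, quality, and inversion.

The pitch classes Bb, Eb, C, Gb arrange in thirds as C–Eb–Gb–Bb: a C half-diminished seventh chord.
Bb is the seventh of C half-diminished seventh; seventh in the bass means third inversion (figured bass 4/2).

C half-diminished seventh, third inversion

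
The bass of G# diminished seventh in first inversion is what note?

B

The third of G# diminished seventh (G#–B–D–F) is B; that is the bass in first inversion.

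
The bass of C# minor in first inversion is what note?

E

C# minor is C#–E–G#. First inversion places the third in the bass: E.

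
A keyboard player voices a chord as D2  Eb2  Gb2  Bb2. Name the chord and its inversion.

Eb minor-major seventh, third inversion

Reducing to letter names: D, Eb, Gb, Bb. These stack in thirds as Eb–Gb–Bb–D — an Eb minor-major seventh chord.
With the seventh (D) in the bass, the chord is in third inversion (figured bass 4/2).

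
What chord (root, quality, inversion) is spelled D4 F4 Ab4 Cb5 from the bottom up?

D diminished seventh, root position

Reducing to letter names: D, F, Ab, Cb. These stack in thirds as D–F–Ab–Cb — a D diminished seventh chord.
With the root (D) in the bass, the chord is in root position (figured bass 7).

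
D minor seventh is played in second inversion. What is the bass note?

D minor seventh is D–F–A–C. Second inversion places the fifth in the bass: A.

A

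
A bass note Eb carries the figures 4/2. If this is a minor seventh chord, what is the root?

F

The figures 4/2 mean the seventh of the chord is in the bass. If Eb is the seventh of a minor seventh chord, the root is F (chord tones F–Ab–C–Eb).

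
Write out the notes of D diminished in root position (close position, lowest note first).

D, F, Ab

The chord tones are D–F–Ab. With the root (D) lowest for root position: D, F, Ab.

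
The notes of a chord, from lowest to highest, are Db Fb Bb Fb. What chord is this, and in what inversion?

Bb diminished, first inversion

Reducing to letter names: Db, Fb, Bb. These stack in thirds as Bb–Db–Fb — a Bb diminished triad.
The lowest note is Db, the third of the chord, so this is first inversion (figured bass 6).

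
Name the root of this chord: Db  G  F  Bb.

G

Db, G, F, Bb are the tones of a G half-diminished seventh chord (G–Bb–Db–F), making G the root.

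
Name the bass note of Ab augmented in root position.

Ab

The root of Ab augmented (Ab–C–E) is Ab; that is the bass in root position.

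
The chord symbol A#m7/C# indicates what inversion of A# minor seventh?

first inversion

A#m7/C# means A# minor seventh with C# in the bass. C# is the third of A# minor seventh (A#–C#–E#–G#), so this is first inversion.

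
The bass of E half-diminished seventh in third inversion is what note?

D

The seventh of E half-diminished seventh (E–G–Bb–D) is D; that is the bass in third inversion.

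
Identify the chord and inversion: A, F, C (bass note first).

F major, first inversion

The pitch classes A, F, C arrange in thirds as F–A–C: an F major triad.
A is the third of F major; third in the bass means first inversion (figured bass 6).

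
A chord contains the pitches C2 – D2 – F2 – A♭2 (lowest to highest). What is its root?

D

Reordering C, D, F, Ab into stacked thirds gives D–F–Ab–C; the bottom of that stack, D, is the root.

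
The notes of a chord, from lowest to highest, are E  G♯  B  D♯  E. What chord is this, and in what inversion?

The pitch classes E, G#, B, D# arrange in thirds as E–G#–B–D#: an E major seventh chord.
With the root (E) in the bass, the chord is in root position (figured bass 7).

E major seventh, root position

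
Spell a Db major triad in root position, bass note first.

Db, F, Ab

Db major is Db–F–Ab. Root position puts the root (Db) in the bass, with the remaining tones above: Db, F, Ab.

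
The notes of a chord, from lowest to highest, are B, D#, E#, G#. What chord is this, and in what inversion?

Reducing to letter names: B, D#, E#, G#. These stack in thirds as E#–G#–B–D# — an E# half-diminished seventh chord.
The lowest note is B, the fifth of the chord, so this is second inversion (figured bass 4/3).

E# half-diminished seventh, second inversion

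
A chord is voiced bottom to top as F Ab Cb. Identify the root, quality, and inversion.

The pitch classes F, Ab, Cb arrange in thirds as F–Ab–Cb: an F diminished triad.
F is the root of F diminished; root in the bass means root position (figured bass 5/3).

F diminished, root position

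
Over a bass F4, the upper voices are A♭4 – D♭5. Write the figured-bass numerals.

The notes F, Ab, Db stack in thirds as Db–F–Ab — a Db major triad. The bass F is the third, so this is first inversion: figured 6.

6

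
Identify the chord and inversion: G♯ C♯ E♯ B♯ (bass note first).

C# major seventh, second inversion

The distinct note names are G#, C#, E#, B#. Stacked in thirds they read C#–E#–G#–B#, which is a major seventh chord on C#.
The lowest note is G#, the fifth of the chord, so this is second inversion (figured bass 4/3).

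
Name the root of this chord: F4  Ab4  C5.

F

F, Ab, C are the tones of an F minor triad (F–Ab–C), making F the root.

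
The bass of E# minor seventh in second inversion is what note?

B#

E# minor seventh is E#–G#–B#–D#. Second inversion places the fifth in the bass: B#.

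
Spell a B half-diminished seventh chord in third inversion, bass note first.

A, B, D, F

B half-diminished seventh is B–D–F–A. Third inversion puts the seventh (A) in the bass, with the remaining tones above: A, B, D, F.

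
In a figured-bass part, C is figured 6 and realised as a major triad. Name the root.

The figures 6 mean the third of the chord is in the bass. If C is the third of a major triad, the root is Ab (chord tones Ab–C–Eb).

Ab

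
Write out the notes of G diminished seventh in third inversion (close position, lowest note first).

Fb, G, Bb, Db

G diminished seventh is G–Bb–Db–Fb. Third inversion puts the seventh (Fb) in the bass, with the remaining tones above: Fb, G, Bb, Db.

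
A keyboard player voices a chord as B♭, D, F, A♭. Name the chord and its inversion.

Bb dominant seventh, root position

Reducing to letter names: Bb, D, F, Ab. These stack in thirds as Bb–D–F–Ab — a Bb dominant seventh chord.
Bb is the root of Bb dominant seventh; root in the bass means root position (figured bass 7).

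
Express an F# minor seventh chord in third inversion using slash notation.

Third inversion of F# minor seventh has the seventh (E) in the bass. As a slash chord: F#m7/E.

F#m7/E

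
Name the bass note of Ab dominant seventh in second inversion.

Ab dominant seventh is Ab–C–Eb–Gb. Second inversion places the fifth in the bass: Eb.

Eb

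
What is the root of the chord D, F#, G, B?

The distinct letter names are D, F#, G, B. Arranged as a stack of thirds they read G–B–D–F#, so G is the root (a G major seventh chord).

G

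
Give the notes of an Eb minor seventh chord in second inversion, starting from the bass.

Bb, Db, Eb, Gb

Eb minor seventh is Eb–Gb–Bb–Db. Second inversion puts the fifth (Bb) in the bass, with the remaining tones above: Bb, Db, Eb, Gb.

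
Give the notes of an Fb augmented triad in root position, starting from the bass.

The chord tones are Fb–Ab–C. With the root (Fb) lowest for root position: Fb, Ab, C.

Fb, Ab, C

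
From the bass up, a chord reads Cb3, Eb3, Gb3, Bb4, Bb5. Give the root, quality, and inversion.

The pitch classes Cb, Eb, Gb, Bb arrange in thirds as Cb–Eb–Gb–Bb: a Cb major seventh chord.
The lowest note is Cb, the root of the chord, so this is root position (figured bass 7).

Cb major seventh, root position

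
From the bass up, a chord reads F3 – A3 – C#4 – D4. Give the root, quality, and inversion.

The pitch classes F, A, C#, D arrange in thirds as D–F–A–C#: a D minor-major seventh chord.
With the third (F) in the bass, the chord is in first inversion (figured bass 6/5).

D minor-major seventh, first inversion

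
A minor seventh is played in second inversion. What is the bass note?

In second inversion the fifth is lowest. For A minor seventh (A–C–E–G) that is E.

E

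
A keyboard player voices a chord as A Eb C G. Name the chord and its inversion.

The pitch classes A, Eb, C, G arrange in thirds as A–C–Eb–G: an A half-diminished seventh chord.
The lowest note is A, the root of the chord, so this is root position (figured bass 7).

A half-diminished seventh, root position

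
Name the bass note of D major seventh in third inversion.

The seventh of D major seventh (D–F#–A–C#) is C#; that is the bass in third inversion.

C#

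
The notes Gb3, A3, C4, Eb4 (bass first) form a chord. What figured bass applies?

4/2

The notes Gb, A, C, Eb stack in thirds as A–C–Eb–Gb — an A diminished seventh chord. The bass Gb is the seventh, so this is third inversion: figured 4/2.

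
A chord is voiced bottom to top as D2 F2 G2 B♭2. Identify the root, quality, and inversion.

G minor seventh, second inversion

The distinct note names are D, F, G, Bb. Stacked in thirds they read G–Bb–D–F, which is a minor seventh chord on G.
D is the fifth of G minor seventh; fifth in the bass means second inversion (figured bass 4/3).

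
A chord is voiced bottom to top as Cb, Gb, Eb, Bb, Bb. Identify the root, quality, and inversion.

Reducing to letter names: Cb, Gb, Eb, Bb. These stack in thirds as Cb–Eb–Gb–Bb — a Cb major seventh chord.
The lowest note is Cb, the root of the chord, so this is root position (figured bass 7).

Cb major seventh, root position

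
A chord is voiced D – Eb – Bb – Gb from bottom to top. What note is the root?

Eb

Reordering D, Eb, Bb, Gb into stacked thirds gives Eb–Gb–Bb–D; the bottom of that stack, Eb, is the root.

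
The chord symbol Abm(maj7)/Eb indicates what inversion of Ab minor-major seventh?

second inversion

Abm(maj7)/Eb means Ab minor-major seventh with Eb in the bass. Eb is the fifth of Ab minor-major seventh (Ab–Cb–Eb–G), so this is second inversion.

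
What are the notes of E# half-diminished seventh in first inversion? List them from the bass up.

G#, B, D#, E#

E# half-diminished seventh is E#–G#–B–D#. First inversion puts the third (G#) in the bass, with the remaining tones above: G#, B, D#, E#.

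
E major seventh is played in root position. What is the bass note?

The root of E major seventh (E–G#–B–D#) is E; that is the bass in root position.

E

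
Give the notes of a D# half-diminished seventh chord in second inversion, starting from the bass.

A, C#, D#, F#

The chord tones are D#–F#–A–C#. With the fifth (A) lowest for second inversion: A, C#, D#, F#.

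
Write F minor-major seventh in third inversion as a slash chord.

Third inversion of F minor-major seventh has the seventh (E) in the bass. As a slash chord: Fm(maj7)/E.

Fm(maj7)/E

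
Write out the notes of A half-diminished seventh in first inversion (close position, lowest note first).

A half-diminished seventh is A–C–Eb–G. First inversion puts the third (C) in the bass, with the remaining tones above: C, Eb, G, A.

C, Eb, G, A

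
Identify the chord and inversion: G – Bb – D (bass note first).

Reducing to letter names: G, Bb, D. These stack in thirds as G–Bb–D — a G minor triad.
The lowest note is G, the root of the chord, so this is root position (figured bass 5/3).

G minor, root position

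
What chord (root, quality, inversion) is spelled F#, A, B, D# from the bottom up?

The pitch classes F#, A, B, D# arrange in thirds as B–D#–F#–A: a B dominant seventh chord.
With the fifth (F#) in the bass, the chord is in second inversion (figured bass 4/3).

B dominant seventh, second inversion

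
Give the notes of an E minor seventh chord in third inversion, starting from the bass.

The chord tones are E–G–B–D. With the seventh (D) lowest for third inversion: D, E, G, B.

D, E, G, B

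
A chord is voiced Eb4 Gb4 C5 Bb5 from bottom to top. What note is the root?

The distinct letter names are Eb, Gb, C, Bb. Arranged as a stack of thirds they read C–Eb–Gb–Bb, so C is the root (a C half-diminished seventh chord).

C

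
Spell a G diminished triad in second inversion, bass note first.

G diminished is G–Bb–Db. Second inversion puts the fifth (Db) in the bass, with the remaining tones above: Db, G, Bb.

Db, G, Bb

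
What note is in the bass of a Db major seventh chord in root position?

The root of Db major seventh (Db–F–Ab–C) is Db; that is the bass in root position.

Db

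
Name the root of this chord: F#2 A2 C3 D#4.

Reordering F#, A, C, D# into stacked thirds gives D#–F#–A–C; the bottom of that stack, D#, is the root.

D#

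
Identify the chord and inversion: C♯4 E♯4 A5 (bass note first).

The pitch classes C#, E#, A arrange in thirds as A–C#–E#: an A augmented triad.
C# is the third of A augmented; third in the bass means first inversion (figured bass 6).

A augmented, first inversion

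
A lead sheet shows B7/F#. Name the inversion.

B7/F# means B dominant seventh with F# in the bass. F# is the fifth of B dominant seventh (B–D#–F#–A), so this is second inversion.

second inversion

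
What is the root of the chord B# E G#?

E

Reordering B#, E, G# into stacked thirds gives E–G#–B#; the bottom of that stack, E, is the root.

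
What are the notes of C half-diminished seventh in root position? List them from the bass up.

C half-diminished seventh is C–Eb–Gb–Bb. Root position puts the root (C) in the bass, with the remaining tones above: C, Eb, Gb, Bb.

C, Eb, Gb, Bb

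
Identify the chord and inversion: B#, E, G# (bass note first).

E augmented, second inversion

The pitch classes B#, E, G# arrange in thirds as E–G#–B#: an E augmented triad.
The lowest note is B#, the fifth of the chord, so this is second inversion (figured bass 6/4).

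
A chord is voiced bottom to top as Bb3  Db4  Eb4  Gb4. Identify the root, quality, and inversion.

The pitch classes Bb, Db, Eb, Gb arrange in thirds as Eb–Gb–Bb–Db: an Eb minor seventh chord.
With the fifth (Bb) in the bass, the chord is in second inversion (figured bass 4/3).

Eb minor seventh, second inversion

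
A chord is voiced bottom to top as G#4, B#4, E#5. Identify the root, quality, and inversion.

The distinct note names are G#, B#, E#. Stacked in thirds they read E#–G#–B#, which is a minor triad on E#.
The lowest note is G#, the third of the chord, so this is first inversion (figured bass 6).

E# minor, first inversion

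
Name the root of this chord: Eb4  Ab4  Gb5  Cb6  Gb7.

Ab

Reordering Eb, Ab, Gb, Cb into stacked thirds gives Ab–Cb–Eb–Gb; the bottom of that stack, Ab, is the root.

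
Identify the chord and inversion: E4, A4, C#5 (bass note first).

A major, second inversion

The pitch classes E, A, C# arrange in thirds as A–C#–E: an A major triad.
The lowest note is E, the fifth of the chord, so this is second inversion (figured bass 6/4).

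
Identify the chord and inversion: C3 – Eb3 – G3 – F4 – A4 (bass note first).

Reducing to letter names: C, Eb, G, F, A. These stack in thirds as F–A–C–Eb–G — an F dominant ninth chord.
The lowest note is C, the fifth of the chord, so this is second inversion.

F dominant ninth, second inversion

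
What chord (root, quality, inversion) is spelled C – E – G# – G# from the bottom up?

Reducing to letter names: C, E, G#. These stack in thirds as C–E–G# — a C augmented triad.
The lowest note is C, the root of the chord, so this is root position (figured bass 5/3).

C augmented, root position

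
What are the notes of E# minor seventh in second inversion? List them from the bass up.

Spelling E# minor seventh: E#–G#–B#–D#. In second inversion the fifth is bass, giving B#, D#, E#, G# from the bottom.

B#, D#, E#, G#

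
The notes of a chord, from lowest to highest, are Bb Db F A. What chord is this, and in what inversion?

The pitch classes Bb, Db, F, A arrange in thirds as Bb–Db–F–A: a Bb minor-major seventh chord.
The lowest note is Bb, the root of the chord, so this is root position (figured bass 7).

Bb minor-major seventh, root position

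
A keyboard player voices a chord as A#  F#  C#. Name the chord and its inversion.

F# major, first inversion

The pitch classes A#, F#, C# arrange in thirds as F#–A#–C#: an F# major triad.
A# is the third of F# major; third in the bass means first inversion (figured bass 6).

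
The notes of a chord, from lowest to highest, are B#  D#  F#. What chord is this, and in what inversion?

B# diminished, root position

Reducing to letter names: B#, D#, F#. These stack in thirds as B#–D#–F# — a B# diminished triad.
The lowest note is B#, the root of the chord, so this is root position (figured bass 5/3).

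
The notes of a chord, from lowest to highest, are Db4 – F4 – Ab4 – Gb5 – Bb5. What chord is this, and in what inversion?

The distinct note names are Db, F, Ab, Gb, Bb. Stacked in thirds they read Gb–Bb–Db–F–Ab, which is a major ninth chord on Gb.
With the fifth (Db) in the bass, the chord is in second inversion.

Gb major ninth, second inversion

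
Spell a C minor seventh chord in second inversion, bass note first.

G, Bb, C, Eb

C minor seventh is C–Eb–G–Bb. Second inversion puts the fifth (G) in the bass, with the remaining tones above: G, Bb, C, Eb.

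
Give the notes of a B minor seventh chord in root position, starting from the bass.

Spelling B minor seventh: B–D–F#–A. In root position the root is bass, giving B, D, F#, A from the bottom.

B, D, F#, A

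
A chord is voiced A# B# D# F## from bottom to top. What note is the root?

B#

A#, B#, D#, F## are the tones of a B# minor seventh chord (B#–D#–F##–A#), making B# the root.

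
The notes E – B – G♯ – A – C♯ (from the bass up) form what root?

Reordering E, B, G#, A, C# into stacked thirds gives A–C#–E–G#–B; the bottom of that stack, A, is the root.

A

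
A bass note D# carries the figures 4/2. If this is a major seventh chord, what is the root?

The figures 4/2 mean the seventh of the chord is in the bass. If D# is the seventh of a major seventh chord, the root is E (chord tones E–G#–B–D#).

E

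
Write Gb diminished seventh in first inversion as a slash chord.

First inversion of Gb diminished seventh has the third (Bbb) in the bass. As a slash chord: Gbdim7/Bbb.

Gbdim7/Bbb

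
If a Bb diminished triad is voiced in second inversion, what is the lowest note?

In second inversion the fifth is lowest. For Bb diminished (Bb–Db–Fb) that is Fb.

Fb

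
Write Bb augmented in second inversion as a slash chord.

Bbaug/F#

Second inversion of Bb augmented has the fifth (F#) in the bass. As a slash chord: Bbaug/F#.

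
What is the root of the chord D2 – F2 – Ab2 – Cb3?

D

Reordering D, F, Ab, Cb into stacked thirds gives D–F–Ab–Cb; the bottom of that stack, D, is the root.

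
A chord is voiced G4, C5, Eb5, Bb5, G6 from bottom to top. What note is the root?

Reordering G, C, Eb, Bb into stacked thirds gives C–Eb–G–Bb; the bottom of that stack, C, is the root.

C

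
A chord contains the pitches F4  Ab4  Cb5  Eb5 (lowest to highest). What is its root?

F, Ab, Cb, Eb are the tones of an F half-diminished seventh chord (F–Ab–Cb–Eb), making F the root.

F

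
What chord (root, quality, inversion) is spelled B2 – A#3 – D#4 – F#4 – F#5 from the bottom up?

The pitch classes B, A#, D#, F# arrange in thirds as B–D#–F#–A#: a B major seventh chord.
With the root (B) in the bass, the chord is in root position (figured bass 7).

B major seventh, root position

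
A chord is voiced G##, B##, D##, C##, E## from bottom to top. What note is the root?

G##, B##, D##, C##, E## are the tones of a C## major ninth chord (C##–E##–G##–B##–D##), making C## the root.

C##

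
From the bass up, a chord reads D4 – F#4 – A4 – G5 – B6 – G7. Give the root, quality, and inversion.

The pitch classes D, F#, A, G, B arrange in thirds as G–B–D–F#–A: a G major ninth chord.
D is the fifth of G major ninth; fifth in the bass means second inversion.

G major ninth, second inversion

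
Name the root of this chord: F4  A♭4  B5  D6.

The distinct letter names are F, Ab, B, D. Arranged as a stack of thirds they read B–D–F–Ab, so B is the root (a B diminished seventh chord).

B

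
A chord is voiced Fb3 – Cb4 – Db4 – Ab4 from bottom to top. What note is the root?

Db

Fb, Cb, Db, Ab are the tones of a Db minor seventh chord (Db–Fb–Ab–Cb), making Db the root.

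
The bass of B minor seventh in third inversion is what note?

B minor seventh is B–D–F#–A. Third inversion places the seventh in the bass: A.

A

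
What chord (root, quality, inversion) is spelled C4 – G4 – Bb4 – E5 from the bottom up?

C dominant seventh, root position

The pitch classes C, G, Bb, E arrange in thirds as C–E–G–Bb: a C dominant seventh chord.
C is the root of C dominant seventh; root in the bass means root position (figured bass 7).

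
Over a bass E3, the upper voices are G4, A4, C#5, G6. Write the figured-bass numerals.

4/3

The notes E, G, A, C# stack in thirds as A–C#–E–G — an A dominant seventh chord. The bass E is the fifth, so this is second inversion: figured 4/3.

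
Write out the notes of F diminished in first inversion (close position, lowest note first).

Ab, Cb, F

F diminished is F–Ab–Cb. First inversion puts the third (Ab) in the bass, with the remaining tones above: Ab, Cb, F.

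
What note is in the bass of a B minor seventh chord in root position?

In root position the root is lowest. For B minor seventh (B–D–F#–A) that is B.

B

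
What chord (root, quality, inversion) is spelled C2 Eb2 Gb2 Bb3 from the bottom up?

The pitch classes C, Eb, Gb, Bb arrange in thirds as C–Eb–Gb–Bb: a C half-diminished seventh chord.
The lowest note is C, the root of the chord, so this is root position (figured bass 7).

C half-diminished seventh, root position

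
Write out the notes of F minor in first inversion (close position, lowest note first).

Ab, C, F

Spelling F minor: F–Ab–C. In first inversion the third is bass, giving Ab, C, F from the bottom.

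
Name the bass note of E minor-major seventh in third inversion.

D#

In third inversion the seventh is lowest. For E minor-major seventh (E–G–B–D#) that is D#.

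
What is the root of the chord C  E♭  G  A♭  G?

Ab

Reordering C, Eb, G, Ab into stacked thirds gives Ab–C–Eb–G; the bottom of that stack, Ab, is the root.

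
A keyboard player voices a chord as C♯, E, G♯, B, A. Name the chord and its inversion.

A major ninth, first inversion

The pitch classes C#, E, G#, B, A arrange in thirds as A–C#–E–G#–B: an A major ninth chord.
C# is the third of A major ninth; third in the bass means first inversion.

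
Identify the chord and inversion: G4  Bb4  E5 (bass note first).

Reducing to letter names: G, Bb, E. These stack in thirds as E–G–Bb — an E diminished triad.
The lowest note is G, the third of the chord, so this is first inversion (figured bass 6).

E diminished, first inversion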